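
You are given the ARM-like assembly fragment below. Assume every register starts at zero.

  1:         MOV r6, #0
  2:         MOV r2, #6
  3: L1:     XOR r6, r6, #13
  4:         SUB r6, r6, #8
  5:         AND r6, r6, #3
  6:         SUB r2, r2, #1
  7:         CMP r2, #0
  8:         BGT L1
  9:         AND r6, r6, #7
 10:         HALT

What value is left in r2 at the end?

r6=0
r2=6
r6=0^13=13
r6=13-8=5
r6=5&3=1
r2=6-1=5
CMP r2, #0  (cmp 5,0)
BGT L1: taken
r6=1^13=12
r6=12-8=4
r6=4&3=0
r2=5-1=4
CMP r2, #0  (cmp 4,0)
BGT L1: taken
r6=0^13=13
r6=13-8=5
r6=5&3=1
r2=4-1=3
CMP r2, #0  (cmp 3,0)
BGT L1: taken
r6=1^13=12
r6=12-8=4
r6=4&3=0
r2=3-1=2
CMP r2, #0  (cmp 2,0)
BGT L1: taken
r6=0^13=13
r6=13-8=5
r6=5&3=1
r2=2-1=1
CMP r2, #0  (cmp 1,0)
BGT L1: taken
r6=1^13=12
r6=12-8=4
r6=4&3=0
r2=1-1=0
CMP r2, #0  (cmp 0,0)
BGT L1: not taken
r6=0&7=0
halt.

0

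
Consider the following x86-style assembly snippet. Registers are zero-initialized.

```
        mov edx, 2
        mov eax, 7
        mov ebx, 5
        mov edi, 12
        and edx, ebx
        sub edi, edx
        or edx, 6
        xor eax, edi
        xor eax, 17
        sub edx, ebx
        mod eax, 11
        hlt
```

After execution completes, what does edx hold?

edx=2
eax=7
ebx=5
edi=12
edx=2&5=0
edi=12-0=12
edx=0|6=6
eax=7^12=11
eax=11^17=26
edx=6-5=1
eax=26%11=4
halt.

1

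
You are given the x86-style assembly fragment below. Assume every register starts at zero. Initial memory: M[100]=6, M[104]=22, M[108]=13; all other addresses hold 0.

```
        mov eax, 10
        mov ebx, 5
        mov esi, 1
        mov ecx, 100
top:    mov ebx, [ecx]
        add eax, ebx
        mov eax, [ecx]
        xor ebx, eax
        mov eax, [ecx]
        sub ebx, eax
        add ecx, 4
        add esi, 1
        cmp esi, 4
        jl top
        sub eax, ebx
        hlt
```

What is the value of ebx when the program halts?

-13

eax=10
ebx=5
esi=1
ecx=100
ebx=M[100]=6
eax=10+6=16
eax=M[100]=6
ebx=6^6=0
eax=M[100]=6
ebx=0-6=-6
ecx=100+4=104
esi=1+1=2
cmp esi, 4  (cmp 2,4)
jl top: taken
ebx=M[104]=22
eax=6+22=28
eax=M[104]=22
ebx=22^22=0
eax=M[104]=22
ebx=0-22=-22
ecx=104+4=108
esi=2+1=3
cmp esi, 4  (cmp 3,4)
jl top: taken
ebx=M[108]=13
eax=22+13=35
eax=M[108]=13
ebx=13^13=0
eax=M[108]=13
ebx=0-13=-13
ecx=108+4=112
esi=3+1=4
cmp esi, 4  (cmp 4,4)
jl top: not taken
eax=13-(-13)=26
halt.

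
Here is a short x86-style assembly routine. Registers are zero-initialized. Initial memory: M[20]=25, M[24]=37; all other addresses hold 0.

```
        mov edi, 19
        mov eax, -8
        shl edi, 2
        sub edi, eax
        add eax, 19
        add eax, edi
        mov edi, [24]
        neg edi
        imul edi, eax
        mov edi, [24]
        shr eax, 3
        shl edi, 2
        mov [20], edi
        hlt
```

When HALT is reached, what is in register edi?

edi=19
eax=-8
edi=19<<2=76
edi=76-(-8)=84
eax=(-8)+19=11
eax=11+84=95
edi=M[24]=37
edi=-(37)=-37
edi=(-37)*95=-3515
edi=M[24]=37
eax=95>>3=11
edi=37<<2=148
mov [20], edi → M[20]=148
halt.

148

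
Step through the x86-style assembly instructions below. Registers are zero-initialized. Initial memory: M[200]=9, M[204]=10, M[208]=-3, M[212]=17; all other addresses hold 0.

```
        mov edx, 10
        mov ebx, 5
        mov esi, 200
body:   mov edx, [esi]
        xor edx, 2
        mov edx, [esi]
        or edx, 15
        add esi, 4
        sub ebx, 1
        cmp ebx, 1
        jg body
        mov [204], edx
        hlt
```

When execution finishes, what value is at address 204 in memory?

31

after mov edx, 10: edx=10
after mov ebx, 5: ebx=5
after mov esi, 200: esi=200
after mov edx, [esi]: edx=M[200]=9
after xor edx, 2: edx=9^2=11
after mov edx, [esi]: edx=M[200]=9
after or edx, 15: edx=9|15=15
after add esi, 4: esi=200+4=204
after sub ebx, 1: ebx=5-1=4
cmp ebx, 1  (cmp 4,1)
jg body: taken
after mov edx, [esi]: edx=M[204]=10
after xor edx, 2: edx=10^2=8
after mov edx, [esi]: edx=M[204]=10
after or edx, 15: edx=10|15=15
after add esi, 4: esi=204+4=208
after sub ebx, 1: ebx=4-1=3
cmp ebx, 1  (cmp 3,1)
jg body: taken
after mov edx, [esi]: edx=M[208]=-3
after xor edx, 2: edx=(-3)^2=-1
after mov edx, [esi]: edx=M[208]=-3
after or edx, 15: edx=(-3)|15=-1
after add esi, 4: esi=208+4=212
after sub ebx, 1: ebx=3-1=2
cmp ebx, 1  (cmp 2,1)
jg body: taken
after mov edx, [esi]: edx=M[212]=17
after xor edx, 2: edx=17^2=19
after mov edx, [esi]: edx=M[212]=17
after or edx, 15: edx=17|15=31
after add esi, 4: esi=212+4=216
after sub ebx, 1: ebx=2-1=1
cmp ebx, 1  (cmp 1,1)
jg body: not taken
mov [204], edx → M[204]=31
halt.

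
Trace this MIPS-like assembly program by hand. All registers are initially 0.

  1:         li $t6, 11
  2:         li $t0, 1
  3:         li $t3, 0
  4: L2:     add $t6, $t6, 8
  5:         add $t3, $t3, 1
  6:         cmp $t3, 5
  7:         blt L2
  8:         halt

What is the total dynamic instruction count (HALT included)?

$t6=11
$t0=1
$t3=0
$t6=11+8=19
$t3=0+1=1
cmp $t3, 5  (cmp 1,5)
blt L2: taken
$t6=19+8=27
$t3=1+1=2
cmp $t3, 5  (cmp 2,5)
blt L2: taken
$t6=27+8=35
$t3=2+1=3
cmp $t3, 5  (cmp 3,5)
blt L2: taken
$t6=35+8=43
$t3=3+1=4
cmp $t3, 5  (cmp 4,5)
blt L2: taken
$t6=43+8=51
$t3=4+1=5
cmp $t3, 5  (cmp 5,5)
blt L2: not taken
halt.
Total executed instructions: 24.

24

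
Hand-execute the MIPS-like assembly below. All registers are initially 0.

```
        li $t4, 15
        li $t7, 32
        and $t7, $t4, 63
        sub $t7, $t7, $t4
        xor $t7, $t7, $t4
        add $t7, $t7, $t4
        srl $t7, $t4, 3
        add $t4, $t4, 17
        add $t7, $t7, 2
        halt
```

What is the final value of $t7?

li $t4, 15 → $t4=15
li $t7, 32 → $t7=32
and $t7, $t4, 63 → $t7=15&63=15
sub $t7, $t7, $t4 → $t7=15-15=0
xor $t7, $t7, $t4 → $t7=0^15=15
add $t7, $t7, $t4 → $t7=15+15=30
srl $t7, $t4, 3 → $t7=15>>3=1
add $t4, $t4, 17 → $t4=15+17=32
add $t7, $t7, 2 → $t7=1+2=3
halt.

3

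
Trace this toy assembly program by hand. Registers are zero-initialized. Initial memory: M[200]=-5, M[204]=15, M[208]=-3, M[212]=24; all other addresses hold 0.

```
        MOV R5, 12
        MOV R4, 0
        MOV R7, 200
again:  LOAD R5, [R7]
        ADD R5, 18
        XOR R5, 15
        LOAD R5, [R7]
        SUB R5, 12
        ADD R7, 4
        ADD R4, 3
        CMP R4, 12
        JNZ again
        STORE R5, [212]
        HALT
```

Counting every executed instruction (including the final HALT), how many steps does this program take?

41

MOV R5, 12 → R5=12
MOV R4, 0 → R4=0
MOV R7, 200 → R7=200
LOAD R5, [R7] → R5=M[200]=-5
ADD R5, 18 → R5=(-5)+18=13
XOR R5, 15 → R5=13^15=2
LOAD R5, [R7] → R5=M[200]=-5
SUB R5, 12 → R5=(-5)-12=-17
ADD R7, 4 → R7=200+4=204
ADD R4, 3 → R4=0+3=3
CMP R4, 12  (cmp 3,12)
JNZ again: taken
LOAD R5, [R7] → R5=M[204]=15
ADD R5, 18 → R5=15+18=33
XOR R5, 15 → R5=33^15=46
LOAD R5, [R7] → R5=M[204]=15
SUB R5, 12 → R5=15-12=3
ADD R7, 4 → R7=204+4=208
ADD R4, 3 → R4=3+3=6
CMP R4, 12  (cmp 6,12)
JNZ again: taken
LOAD R5, [R7] → R5=M[208]=-3
ADD R5, 18 → R5=(-3)+18=15
XOR R5, 15 → R5=15^15=0
LOAD R5, [R7] → R5=M[208]=-3
SUB R5, 12 → R5=(-3)-12=-15
ADD R7, 4 → R7=208+4=212
ADD R4, 3 → R4=6+3=9
CMP R4, 12  (cmp 9,12)
JNZ again: taken
LOAD R5, [R7] → R5=M[212]=24
ADD R5, 18 → R5=24+18=42
XOR R5, 15 → R5=42^15=37
LOAD R5, [R7] → R5=M[212]=24
SUB R5, 12 → R5=24-12=12
ADD R7, 4 → R7=212+4=216
ADD R4, 3 → R4=9+3=12
CMP R4, 12  (cmp 12,12)
JNZ again: not taken
STORE R5, [212] → M[212]=12
halt.
Total executed instructions: 41.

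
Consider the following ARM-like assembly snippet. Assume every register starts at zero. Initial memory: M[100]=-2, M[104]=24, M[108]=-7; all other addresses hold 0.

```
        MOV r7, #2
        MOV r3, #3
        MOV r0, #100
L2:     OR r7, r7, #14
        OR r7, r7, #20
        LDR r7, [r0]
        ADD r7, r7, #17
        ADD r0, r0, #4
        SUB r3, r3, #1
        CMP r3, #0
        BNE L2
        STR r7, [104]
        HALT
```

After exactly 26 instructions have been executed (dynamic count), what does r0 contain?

MOV r7, #2 → r7=2
MOV r3, #3 → r3=3
MOV r0, #100 → r0=100
OR r7, r7, #14 → r7=2|14=14
OR r7, r7, #20 → r7=14|20=30
LDR r7, [r0] → r7=M[100]=-2
ADD r7, r7, #17 → r7=(-2)+17=15
ADD r0, r0, #4 → r0=100+4=104
SUB r3, r3, #1 → r3=3-1=2
CMP r3, #0  (cmp 2,0)
BNE L2: taken
OR r7, r7, #14 → r7=15|14=15
OR r7, r7, #20 → r7=15|20=31
LDR r7, [r0] → r7=M[104]=24
ADD r7, r7, #17 → r7=24+17=41
ADD r0, r0, #4 → r0=104+4=108
SUB r3, r3, #1 → r3=2-1=1
CMP r3, #0  (cmp 1,0)
BNE L2: taken
OR r7, r7, #14 → r7=41|14=47
OR r7, r7, #20 → r7=47|20=63
LDR r7, [r0] → r7=M[108]=-7
ADD r7, r7, #17 → r7=(-7)+17=10
ADD r0, r0, #4 → r0=108+4=112
SUB r3, r3, #1 → r3=1-1=0
CMP r3, #0  (cmp 0,0)
After step 26: r0 = 112.

112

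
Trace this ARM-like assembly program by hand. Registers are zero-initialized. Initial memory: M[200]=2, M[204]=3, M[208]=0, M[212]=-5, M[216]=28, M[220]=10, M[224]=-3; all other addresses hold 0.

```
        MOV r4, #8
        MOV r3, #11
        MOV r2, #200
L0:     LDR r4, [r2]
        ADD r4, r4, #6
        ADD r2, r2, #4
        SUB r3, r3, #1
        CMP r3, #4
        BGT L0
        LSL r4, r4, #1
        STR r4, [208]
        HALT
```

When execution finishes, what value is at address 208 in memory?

6

after MOV r4, #8: r4=8
after MOV r3, #11: r3=11
after MOV r2, #200: r2=200
after LDR r4, [r2]: r4=M[200]=2
after ADD r4, r4, #6: r4=2+6=8
after ADD r2, r2, #4: r2=200+4=204
after SUB r3, r3, #1: r3=11-1=10
CMP r3, #4  (cmp 10,4)
BGT L0: taken
after LDR r4, [r2]: r4=M[204]=3
after ADD r4, r4, #6: r4=3+6=9
after ADD r2, r2, #4: r2=204+4=208
after SUB r3, r3, #1: r3=10-1=9
CMP r3, #4  (cmp 9,4)
BGT L0: taken
after LDR r4, [r2]: r4=M[208]=0
after ADD r4, r4, #6: r4=0+6=6
after ADD r2, r2, #4: r2=208+4=212
after SUB r3, r3, #1: r3=9-1=8
CMP r3, #4  (cmp 8,4)
BGT L0: taken
after LDR r4, [r2]: r4=M[212]=-5
after ADD r4, r4, #6: r4=(-5)+6=1
after ADD r2, r2, #4: r2=212+4=216
after SUB r3, r3, #1: r3=8-1=7
CMP r3, #4  (cmp 7,4)
BGT L0: taken
after LDR r4, [r2]: r4=M[216]=28
after ADD r4, r4, #6: r4=28+6=34
after ADD r2, r2, #4: r2=216+4=220
after SUB r3, r3, #1: r3=7-1=6
CMP r3, #4  (cmp 6,4)
BGT L0: taken
after LDR r4, [r2]: r4=M[220]=10
after ADD r4, r4, #6: r4=10+6=16
after ADD r2, r2, #4: r2=220+4=224
after SUB r3, r3, #1: r3=6-1=5
CMP r3, #4  (cmp 5,4)
BGT L0: taken
after LDR r4, [r2]: r4=M[224]=-3
after ADD r4, r4, #6: r4=(-3)+6=3
after ADD r2, r2, #4: r2=224+4=228
after SUB r3, r3, #1: r3=5-1=4
CMP r3, #4  (cmp 4,4)
BGT L0: not taken
after LSL r4, r4, #1: r4=3<<1=6
STR r4, [208] → M[208]=6
halt.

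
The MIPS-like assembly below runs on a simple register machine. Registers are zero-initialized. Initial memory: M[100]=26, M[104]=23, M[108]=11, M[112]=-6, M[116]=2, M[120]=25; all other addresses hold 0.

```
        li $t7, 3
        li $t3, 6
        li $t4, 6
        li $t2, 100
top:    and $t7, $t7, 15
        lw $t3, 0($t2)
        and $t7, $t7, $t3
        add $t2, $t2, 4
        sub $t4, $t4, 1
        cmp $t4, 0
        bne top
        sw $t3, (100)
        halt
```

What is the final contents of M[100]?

25

$t7=3
$t3=6
$t4=6
$t2=100
$t7=3&15=3
$t3=M[100]=26
$t7=3&26=2
$t2=100+4=104
$t4=6-1=5
cmp $t4, 0  (cmp 5,0)
bne top: taken
$t7=2&15=2
$t3=M[104]=23
$t7=2&23=2
$t2=104+4=108
$t4=5-1=4
cmp $t4, 0  (cmp 4,0)
bne top: taken
$t7=2&15=2
$t3=M[108]=11
$t7=2&11=2
$t2=108+4=112
$t4=4-1=3
cmp $t4, 0  (cmp 3,0)
bne top: taken
$t7=2&15=2
$t3=M[112]=-6
$t7=2&(-6)=2
$t2=112+4=116
$t4=3-1=2
cmp $t4, 0  (cmp 2,0)
bne top: taken
$t7=2&15=2
$t3=M[116]=2
$t7=2&2=2
$t2=116+4=120
$t4=2-1=1
cmp $t4, 0  (cmp 1,0)
bne top: taken
$t7=2&15=2
$t3=M[120]=25
$t7=2&25=0
$t2=120+4=124
$t4=1-1=0
cmp $t4, 0  (cmp 0,0)
bne top: not taken
sw $t3, (100) → M[100]=25
halt.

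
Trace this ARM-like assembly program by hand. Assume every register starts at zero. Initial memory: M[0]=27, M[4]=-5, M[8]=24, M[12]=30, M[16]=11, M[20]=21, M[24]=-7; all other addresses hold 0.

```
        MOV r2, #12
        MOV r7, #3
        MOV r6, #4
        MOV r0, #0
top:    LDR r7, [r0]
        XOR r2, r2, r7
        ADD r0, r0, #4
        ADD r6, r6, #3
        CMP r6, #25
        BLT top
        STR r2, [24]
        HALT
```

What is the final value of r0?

MOV r2, #12 → r2=12
MOV r7, #3 → r7=3
MOV r6, #4 → r6=4
MOV r0, #0 → r0=0
LDR r7, [r0] → r7=M[0]=27
XOR r2, r2, r7 → r2=12^27=23
ADD r0, r0, #4 → r0=0+4=4
ADD r6, r6, #3 → r6=4+3=7
CMP r6, #25  (cmp 7,25)
BLT top: taken
LDR r7, [r0] → r7=M[4]=-5
XOR r2, r2, r7 → r2=23^(-5)=-20
ADD r0, r0, #4 → r0=4+4=8
ADD r6, r6, #3 → r6=7+3=10
CMP r6, #25  (cmp 10,25)
BLT top: taken
LDR r7, [r0] → r7=M[8]=24
XOR r2, r2, r7 → r2=(-20)^24=-12
ADD r0, r0, #4 → r0=8+4=12
ADD r6, r6, #3 → r6=10+3=13
CMP r6, #25  (cmp 13,25)
BLT top: taken
LDR r7, [r0] → r7=M[12]=30
XOR r2, r2, r7 → r2=(-12)^30=-22
ADD r0, r0, #4 → r0=12+4=16
ADD r6, r6, #3 → r6=13+3=16
CMP r6, #25  (cmp 16,25)
BLT top: taken
LDR r7, [r0] → r7=M[16]=11
XOR r2, r2, r7 → r2=(-22)^11=-31
ADD r0, r0, #4 → r0=16+4=20
ADD r6, r6, #3 → r6=16+3=19
CMP r6, #25  (cmp 19,25)
BLT top: taken
LDR r7, [r0] → r7=M[20]=21
XOR r2, r2, r7 → r2=(-31)^21=-12
ADD r0, r0, #4 → r0=20+4=24
ADD r6, r6, #3 → r6=19+3=22
CMP r6, #25  (cmp 22,25)
BLT top: taken
LDR r7, [r0] → r7=M[24]=-7
XOR r2, r2, r7 → r2=(-12)^(-7)=13
ADD r0, r0, #4 → r0=24+4=28
ADD r6, r6, #3 → r6=22+3=25
CMP r6, #25  (cmp 25,25)
BLT top: not taken
STR r2, [24] → M[24]=13
halt.

28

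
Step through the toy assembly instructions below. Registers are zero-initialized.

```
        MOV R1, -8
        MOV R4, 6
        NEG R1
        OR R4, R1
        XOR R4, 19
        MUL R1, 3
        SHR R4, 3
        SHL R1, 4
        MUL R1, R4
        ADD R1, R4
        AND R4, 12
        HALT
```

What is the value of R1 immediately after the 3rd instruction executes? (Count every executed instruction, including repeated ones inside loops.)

R1=-8
R4=6
R1=-(-8)=8
After step 3: R1 = 8.

8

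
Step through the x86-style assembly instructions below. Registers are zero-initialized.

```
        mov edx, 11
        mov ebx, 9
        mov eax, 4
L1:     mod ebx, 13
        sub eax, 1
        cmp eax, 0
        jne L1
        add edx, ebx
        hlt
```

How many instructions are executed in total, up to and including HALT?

mov edx, 11 → edx=11
mov ebx, 9 → ebx=9
mov eax, 4 → eax=4
mod ebx, 13 → ebx=9%13=9
sub eax, 1 → eax=4-1=3
cmp eax, 0  (cmp 3,0)
jne L1: taken
mod ebx, 13 → ebx=9%13=9
sub eax, 1 → eax=3-1=2
cmp eax, 0  (cmp 2,0)
jne L1: taken
mod ebx, 13 → ebx=9%13=9
sub eax, 1 → eax=2-1=1
cmp eax, 0  (cmp 1,0)
jne L1: taken
mod ebx, 13 → ebx=9%13=9
sub eax, 1 → eax=1-1=0
cmp eax, 0  (cmp 0,0)
jne L1: not taken
add edx, ebx → edx=11+9=20
halt.
Total executed instructions: 21.

21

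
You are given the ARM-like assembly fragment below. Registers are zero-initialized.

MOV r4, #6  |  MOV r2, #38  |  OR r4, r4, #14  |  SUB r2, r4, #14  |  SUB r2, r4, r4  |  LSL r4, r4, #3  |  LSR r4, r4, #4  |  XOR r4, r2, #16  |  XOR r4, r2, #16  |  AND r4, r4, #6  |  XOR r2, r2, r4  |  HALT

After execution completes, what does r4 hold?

0

MOV r4, #6 → r4=6
MOV r2, #38 → r2=38
OR r4, r4, #14 → r4=6|14=14
SUB r2, r4, #14 → r2=14-14=0
SUB r2, r4, r4 → r2=14-14=0
LSL r4, r4, #3 → r4=14<<3=112
LSR r4, r4, #4 → r4=112>>4=7
XOR r4, r2, #16 → r4=0^16=16
XOR r4, r2, #16 → r4=0^16=16
AND r4, r4, #6 → r4=16&6=0
XOR r2, r2, r4 → r2=0^0=0
halt.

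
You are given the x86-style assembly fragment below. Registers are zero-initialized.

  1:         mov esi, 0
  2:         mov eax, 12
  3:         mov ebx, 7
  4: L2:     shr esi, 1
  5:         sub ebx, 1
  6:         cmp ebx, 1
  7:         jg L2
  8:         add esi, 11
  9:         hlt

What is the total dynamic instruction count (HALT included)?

29

esi=0
eax=12
ebx=7
esi=0>>1=0
ebx=7-1=6
cmp ebx, 1  (cmp 6,1)
jg L2: taken
esi=0>>1=0
ebx=6-1=5
cmp ebx, 1  (cmp 5,1)
jg L2: taken
esi=0>>1=0
ebx=5-1=4
cmp ebx, 1  (cmp 4,1)
jg L2: taken
esi=0>>1=0
ebx=4-1=3
cmp ebx, 1  (cmp 3,1)
jg L2: taken
esi=0>>1=0
ebx=3-1=2
cmp ebx, 1  (cmp 2,1)
jg L2: taken
esi=0>>1=0
ebx=2-1=1
cmp ebx, 1  (cmp 1,1)
jg L2: not taken
esi=0+11=11
halt.
Total executed instructions: 29.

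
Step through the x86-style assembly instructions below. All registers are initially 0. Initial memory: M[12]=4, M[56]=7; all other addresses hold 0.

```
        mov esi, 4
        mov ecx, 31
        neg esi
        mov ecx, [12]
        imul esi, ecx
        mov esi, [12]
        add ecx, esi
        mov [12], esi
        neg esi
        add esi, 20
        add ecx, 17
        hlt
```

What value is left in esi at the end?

16

esi=4
ecx=31
esi=-(4)=-4
ecx=M[12]=4
esi=(-4)*4=-16
esi=M[12]=4
ecx=4+4=8
mov [12], esi → M[12]=4
esi=-(4)=-4
esi=(-4)+20=16
ecx=8+17=25
halt.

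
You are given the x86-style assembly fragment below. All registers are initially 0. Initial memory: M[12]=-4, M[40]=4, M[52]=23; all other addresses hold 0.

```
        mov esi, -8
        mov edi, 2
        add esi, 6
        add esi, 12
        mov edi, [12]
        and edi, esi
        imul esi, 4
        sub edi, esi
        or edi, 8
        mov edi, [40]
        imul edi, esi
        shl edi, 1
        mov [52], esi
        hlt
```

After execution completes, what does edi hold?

mov esi, -8 → esi=-8
mov edi, 2 → edi=2
add esi, 6 → esi=(-8)+6=-2
add esi, 12 → esi=(-2)+12=10
mov edi, [12] → edi=M[12]=-4
and edi, esi → edi=(-4)&10=8
imul esi, 4 → esi=10*4=40
sub edi, esi → edi=8-40=-32
or edi, 8 → edi=(-32)|8=-24
mov edi, [40] → edi=M[40]=4
imul edi, esi → edi=4*40=160
shl edi, 1 → edi=160<<1=320
mov [52], esi → M[52]=40
halt.

320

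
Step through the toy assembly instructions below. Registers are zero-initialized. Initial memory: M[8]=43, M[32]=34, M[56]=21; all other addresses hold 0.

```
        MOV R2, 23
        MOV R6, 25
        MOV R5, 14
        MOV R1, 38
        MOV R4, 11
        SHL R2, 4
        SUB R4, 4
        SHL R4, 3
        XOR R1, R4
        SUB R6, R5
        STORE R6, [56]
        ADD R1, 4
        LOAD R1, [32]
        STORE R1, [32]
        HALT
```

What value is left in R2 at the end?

368

after MOV R2, 23: R2=23
after MOV R6, 25: R6=25
after MOV R5, 14: R5=14
after MOV R1, 38: R1=38
after MOV R4, 11: R4=11
after SHL R2, 4: R2=23<<4=368
after SUB R4, 4: R4=11-4=7
after SHL R4, 3: R4=7<<3=56
after XOR R1, R4: R1=38^56=30
after SUB R6, R5: R6=25-14=11
STORE R6, [56] → M[56]=11
after ADD R1, 4: R1=30+4=34
after LOAD R1, [32]: R1=M[32]=34
STORE R1, [32] → M[32]=34
halt.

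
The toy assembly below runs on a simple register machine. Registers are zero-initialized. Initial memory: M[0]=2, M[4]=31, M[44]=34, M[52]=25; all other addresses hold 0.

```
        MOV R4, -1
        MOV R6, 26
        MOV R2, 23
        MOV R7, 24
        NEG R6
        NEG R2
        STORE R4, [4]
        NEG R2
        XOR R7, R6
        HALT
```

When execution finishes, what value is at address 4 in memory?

after MOV R4, -1: R4=-1
after MOV R6, 26: R6=26
after MOV R2, 23: R2=23
after MOV R7, 24: R7=24
after NEG R6: R6=-(26)=-26
after NEG R2: R2=-(23)=-23
STORE R4, [4] → M[4]=-1
after NEG R2: R2=-(-23)=23
after XOR R7, R6: R7=24^(-26)=-2
halt.

-1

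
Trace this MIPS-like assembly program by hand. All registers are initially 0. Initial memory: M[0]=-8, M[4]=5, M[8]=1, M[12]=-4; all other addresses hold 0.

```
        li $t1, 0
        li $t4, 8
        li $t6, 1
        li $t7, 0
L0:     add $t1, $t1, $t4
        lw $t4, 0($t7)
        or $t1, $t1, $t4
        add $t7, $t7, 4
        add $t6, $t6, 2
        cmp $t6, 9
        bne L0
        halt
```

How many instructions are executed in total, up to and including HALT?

33

after li $t1, 0: $t1=0
after li $t4, 8: $t4=8
after li $t6, 1: $t6=1
after li $t7, 0: $t7=0
after add $t1, $t1, $t4: $t1=0+8=8
after lw $t4, 0($t7): $t4=M[0]=-8
after or $t1, $t1, $t4: $t1=8|(-8)=-8
after add $t7, $t7, 4: $t7=0+4=4
after add $t6, $t6, 2: $t6=1+2=3
cmp $t6, 9  (cmp 3,9)
bne L0: taken
after add $t1, $t1, $t4: $t1=(-8)+(-8)=-16
after lw $t4, 0($t7): $t4=M[4]=5
after or $t1, $t1, $t4: $t1=(-16)|5=-11
after add $t7, $t7, 4: $t7=4+4=8
after add $t6, $t6, 2: $t6=3+2=5
cmp $t6, 9  (cmp 5,9)
bne L0: taken
after add $t1, $t1, $t4: $t1=(-11)+5=-6
after lw $t4, 0($t7): $t4=M[8]=1
after or $t1, $t1, $t4: $t1=(-6)|1=-5
after add $t7, $t7, 4: $t7=8+4=12
after add $t6, $t6, 2: $t6=5+2=7
cmp $t6, 9  (cmp 7,9)
bne L0: taken
after add $t1, $t1, $t4: $t1=(-5)+1=-4
after lw $t4, 0($t7): $t4=M[12]=-4
after or $t1, $t1, $t4: $t1=(-4)|(-4)=-4
after add $t7, $t7, 4: $t7=12+4=16
after add $t6, $t6, 2: $t6=7+2=9
cmp $t6, 9  (cmp 9,9)
bne L0: not taken
halt.
Total executed instructions: 33.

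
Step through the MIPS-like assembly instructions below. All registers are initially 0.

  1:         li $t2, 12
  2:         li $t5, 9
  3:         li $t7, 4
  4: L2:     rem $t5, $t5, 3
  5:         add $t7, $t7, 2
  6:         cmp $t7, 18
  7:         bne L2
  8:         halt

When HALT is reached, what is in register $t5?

after li $t2, 12: $t2=12
after li $t5, 9: $t5=9
after li $t7, 4: $t7=4
after rem $t5, $t5, 3: $t5=9%3=0
after add $t7, $t7, 2: $t7=4+2=6
cmp $t7, 18  (cmp 6,18)
bne L2: taken
after rem $t5, $t5, 3: $t5=0%3=0
after add $t7, $t7, 2: $t7=6+2=8
cmp $t7, 18  (cmp 8,18)
bne L2: taken
after rem $t5, $t5, 3: $t5=0%3=0
after add $t7, $t7, 2: $t7=8+2=10
cmp $t7, 18  (cmp 10,18)
bne L2: taken
after rem $t5, $t5, 3: $t5=0%3=0
after add $t7, $t7, 2: $t7=10+2=12
cmp $t7, 18  (cmp 12,18)
bne L2: taken
after rem $t5, $t5, 3: $t5=0%3=0
after add $t7, $t7, 2: $t7=12+2=14
cmp $t7, 18  (cmp 14,18)
bne L2: taken
after rem $t5, $t5, 3: $t5=0%3=0
after add $t7, $t7, 2: $t7=14+2=16
cmp $t7, 18  (cmp 16,18)
bne L2: taken
after rem $t5, $t5, 3: $t5=0%3=0
after add $t7, $t7, 2: $t7=16+2=18
cmp $t7, 18  (cmp 18,18)
bne L2: not taken
halt.

0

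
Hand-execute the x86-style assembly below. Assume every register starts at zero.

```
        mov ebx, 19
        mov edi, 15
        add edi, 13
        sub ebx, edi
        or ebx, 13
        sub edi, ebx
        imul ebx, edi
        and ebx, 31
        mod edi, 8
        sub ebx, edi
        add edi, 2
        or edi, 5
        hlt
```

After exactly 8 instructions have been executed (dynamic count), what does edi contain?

29

ebx=19
edi=15
edi=15+13=28
ebx=19-28=-9
ebx=(-9)|13=-1
edi=28-(-1)=29
ebx=(-1)*29=-29
ebx=(-29)&31=3
After step 8: edi = 29.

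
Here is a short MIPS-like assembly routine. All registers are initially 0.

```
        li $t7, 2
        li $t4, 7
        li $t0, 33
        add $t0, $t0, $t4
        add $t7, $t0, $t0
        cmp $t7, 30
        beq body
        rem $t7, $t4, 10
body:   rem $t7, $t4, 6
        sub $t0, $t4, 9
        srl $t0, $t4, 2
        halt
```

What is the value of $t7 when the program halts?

$t7=2
$t4=7
$t0=33
$t0=33+7=40
$t7=40+40=80
cmp $t7, 30  (cmp 80,30)
beq body: not taken
$t7=7%10=7
$t7=7%6=1
$t0=7-9=-2
$t0=7>>2=1
halt.

1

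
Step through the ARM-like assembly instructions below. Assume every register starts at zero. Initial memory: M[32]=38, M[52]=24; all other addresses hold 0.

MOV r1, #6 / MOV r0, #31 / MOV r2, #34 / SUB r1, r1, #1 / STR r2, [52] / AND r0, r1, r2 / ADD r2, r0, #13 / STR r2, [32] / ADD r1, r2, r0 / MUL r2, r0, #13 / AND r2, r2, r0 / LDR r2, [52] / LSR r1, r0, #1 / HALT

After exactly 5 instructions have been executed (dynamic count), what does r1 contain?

after MOV r1, #6: r1=6
after MOV r0, #31: r0=31
after MOV r2, #34: r2=34
after SUB r1, r1, #1: r1=6-1=5
STR r2, [52] → M[52]=34
After step 5: r1 = 5.

5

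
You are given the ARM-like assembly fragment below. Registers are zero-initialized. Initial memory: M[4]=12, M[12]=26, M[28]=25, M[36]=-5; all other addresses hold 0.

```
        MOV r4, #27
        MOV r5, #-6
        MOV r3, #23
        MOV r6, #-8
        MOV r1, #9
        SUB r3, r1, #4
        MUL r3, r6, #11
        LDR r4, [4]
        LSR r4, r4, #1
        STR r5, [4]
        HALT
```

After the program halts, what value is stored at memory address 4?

after MOV r4, #27: r4=27
after MOV r5, #-6: r5=-6
after MOV r3, #23: r3=23
after MOV r6, #-8: r6=-8
after MOV r1, #9: r1=9
after SUB r3, r1, #4: r3=9-4=5
after MUL r3, r6, #11: r3=(-8)*11=-88
after LDR r4, [4]: r4=M[4]=12
after LSR r4, r4, #1: r4=12>>1=6
STR r5, [4] → M[4]=-6
halt.

-6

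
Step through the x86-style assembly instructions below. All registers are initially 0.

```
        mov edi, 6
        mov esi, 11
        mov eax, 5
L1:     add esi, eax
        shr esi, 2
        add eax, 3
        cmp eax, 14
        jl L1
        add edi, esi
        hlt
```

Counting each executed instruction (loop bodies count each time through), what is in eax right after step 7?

after mov edi, 6: edi=6
after mov esi, 11: esi=11
after mov eax, 5: eax=5
after add esi, eax: esi=11+5=16
after shr esi, 2: esi=16>>2=4
after add eax, 3: eax=5+3=8
cmp eax, 14  (cmp 8,14)
After step 7: eax = 8.

8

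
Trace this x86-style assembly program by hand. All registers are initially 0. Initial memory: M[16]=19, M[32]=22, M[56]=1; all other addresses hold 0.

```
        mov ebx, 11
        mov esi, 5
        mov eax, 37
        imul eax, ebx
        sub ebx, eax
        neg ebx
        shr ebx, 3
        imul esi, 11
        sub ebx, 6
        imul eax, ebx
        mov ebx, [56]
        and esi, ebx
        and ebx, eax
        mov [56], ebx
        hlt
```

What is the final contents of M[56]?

ebx=11
esi=5
eax=37
eax=37*11=407
ebx=11-407=-396
ebx=-(-396)=396
ebx=396>>3=49
esi=5*11=55
ebx=49-6=43
eax=407*43=17501
ebx=M[56]=1
esi=55&1=1
ebx=1&17501=1
mov [56], ebx → M[56]=1
halt.

1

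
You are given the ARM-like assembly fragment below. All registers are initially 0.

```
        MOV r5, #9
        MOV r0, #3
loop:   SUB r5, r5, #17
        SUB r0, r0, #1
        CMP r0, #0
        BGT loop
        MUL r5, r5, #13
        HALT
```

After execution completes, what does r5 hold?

r5=9
r0=3
r5=9-17=-8
r0=3-1=2
CMP r0, #0  (cmp 2,0)
BGT loop: taken
r5=(-8)-17=-25
r0=2-1=1
CMP r0, #0  (cmp 1,0)
BGT loop: taken
r5=(-25)-17=-42
r0=1-1=0
CMP r0, #0  (cmp 0,0)
BGT loop: not taken
r5=(-42)*13=-546
halt.

-546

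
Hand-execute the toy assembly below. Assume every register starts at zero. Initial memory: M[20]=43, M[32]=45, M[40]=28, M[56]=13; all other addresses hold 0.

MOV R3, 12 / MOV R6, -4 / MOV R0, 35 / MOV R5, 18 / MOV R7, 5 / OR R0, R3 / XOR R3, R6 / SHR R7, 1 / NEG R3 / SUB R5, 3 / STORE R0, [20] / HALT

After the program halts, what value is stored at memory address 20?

after MOV R3, 12: R3=12
after MOV R6, -4: R6=-4
after MOV R0, 35: R0=35
after MOV R5, 18: R5=18
after MOV R7, 5: R7=5
after OR R0, R3: R0=35|12=47
after XOR R3, R6: R3=12^(-4)=-16
after SHR R7, 1: R7=5>>1=2
after NEG R3: R3=-(-16)=16
after SUB R5, 3: R5=18-3=15
STORE R0, [20] → M[20]=47
halt.

47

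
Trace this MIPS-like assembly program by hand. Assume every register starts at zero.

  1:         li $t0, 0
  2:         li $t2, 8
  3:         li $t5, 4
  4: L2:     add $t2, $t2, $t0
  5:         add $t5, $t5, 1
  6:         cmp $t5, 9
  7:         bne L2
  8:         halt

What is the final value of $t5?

9

$t0=0
$t2=8
$t5=4
$t2=8+0=8
$t5=4+1=5
cmp $t5, 9  (cmp 5,9)
bne L2: taken
$t2=8+0=8
$t5=5+1=6
cmp $t5, 9  (cmp 6,9)
bne L2: taken
$t2=8+0=8
$t5=6+1=7
cmp $t5, 9  (cmp 7,9)
bne L2: taken
$t2=8+0=8
$t5=7+1=8
cmp $t5, 9  (cmp 8,9)
bne L2: taken
$t2=8+0=8
$t5=8+1=9
cmp $t5, 9  (cmp 9,9)
bne L2: not taken
halt.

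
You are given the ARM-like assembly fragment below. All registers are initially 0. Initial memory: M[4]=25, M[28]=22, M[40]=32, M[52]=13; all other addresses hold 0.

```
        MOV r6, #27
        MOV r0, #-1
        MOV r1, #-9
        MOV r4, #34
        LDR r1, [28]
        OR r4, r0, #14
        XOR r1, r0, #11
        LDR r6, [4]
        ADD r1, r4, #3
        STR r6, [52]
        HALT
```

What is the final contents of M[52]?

r6=27
r0=-1
r1=-9
r4=34
r1=M[28]=22
r4=(-1)|14=-1
r1=(-1)^11=-12
r6=M[4]=25
r1=(-1)+3=2
STR r6, [52] → M[52]=25
halt.

25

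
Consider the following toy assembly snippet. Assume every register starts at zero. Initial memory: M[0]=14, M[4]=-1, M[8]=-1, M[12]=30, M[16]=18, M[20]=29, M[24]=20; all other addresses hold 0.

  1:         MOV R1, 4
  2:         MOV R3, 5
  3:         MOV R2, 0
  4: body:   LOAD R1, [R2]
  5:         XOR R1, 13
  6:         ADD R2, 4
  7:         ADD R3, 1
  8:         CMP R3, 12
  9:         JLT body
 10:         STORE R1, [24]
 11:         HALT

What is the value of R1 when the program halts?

25

MOV R1, 4 → R1=4
MOV R3, 5 → R3=5
MOV R2, 0 → R2=0
LOAD R1, [R2] → R1=M[0]=14
XOR R1, 13 → R1=14^13=3
ADD R2, 4 → R2=0+4=4
ADD R3, 1 → R3=5+1=6
CMP R3, 12  (cmp 6,12)
JLT body: taken
LOAD R1, [R2] → R1=M[4]=-1
XOR R1, 13 → R1=(-1)^13=-14
ADD R2, 4 → R2=4+4=8
ADD R3, 1 → R3=6+1=7
CMP R3, 12  (cmp 7,12)
JLT body: taken
LOAD R1, [R2] → R1=M[8]=-1
XOR R1, 13 → R1=(-1)^13=-14
ADD R2, 4 → R2=8+4=12
ADD R3, 1 → R3=7+1=8
CMP R3, 12  (cmp 8,12)
JLT body: taken
LOAD R1, [R2] → R1=M[12]=30
XOR R1, 13 → R1=30^13=19
ADD R2, 4 → R2=12+4=16
ADD R3, 1 → R3=8+1=9
CMP R3, 12  (cmp 9,12)
JLT body: taken
LOAD R1, [R2] → R1=M[16]=18
XOR R1, 13 → R1=18^13=31
ADD R2, 4 → R2=16+4=20
ADD R3, 1 → R3=9+1=10
CMP R3, 12  (cmp 10,12)
JLT body: taken
LOAD R1, [R2] → R1=M[20]=29
XOR R1, 13 → R1=29^13=16
ADD R2, 4 → R2=20+4=24
ADD R3, 1 → R3=10+1=11
CMP R3, 12  (cmp 11,12)
JLT body: taken
LOAD R1, [R2] → R1=M[24]=20
XOR R1, 13 → R1=20^13=25
ADD R2, 4 → R2=24+4=28
ADD R3, 1 → R3=11+1=12
CMP R3, 12  (cmp 12,12)
JLT body: not taken
STORE R1, [24] → M[24]=25
halt.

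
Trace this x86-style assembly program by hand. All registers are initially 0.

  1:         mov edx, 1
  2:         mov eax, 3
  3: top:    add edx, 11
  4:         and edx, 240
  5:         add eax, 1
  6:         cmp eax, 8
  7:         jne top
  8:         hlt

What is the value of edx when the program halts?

mov edx, 1 → edx=1
mov eax, 3 → eax=3
add edx, 11 → edx=1+11=12
and edx, 240 → edx=12&240=0
add eax, 1 → eax=3+1=4
cmp eax, 8  (cmp 4,8)
jne top: taken
add edx, 11 → edx=0+11=11
and edx, 240 → edx=11&240=0
add eax, 1 → eax=4+1=5
cmp eax, 8  (cmp 5,8)
jne top: taken
add edx, 11 → edx=0+11=11
and edx, 240 → edx=11&240=0
add eax, 1 → eax=5+1=6
cmp eax, 8  (cmp 6,8)
jne top: taken
add edx, 11 → edx=0+11=11
and edx, 240 → edx=11&240=0
add eax, 1 → eax=6+1=7
cmp eax, 8  (cmp 7,8)
jne top: taken
add edx, 11 → edx=0+11=11
and edx, 240 → edx=11&240=0
add eax, 1 → eax=7+1=8
cmp eax, 8  (cmp 8,8)
jne top: not taken
halt.

0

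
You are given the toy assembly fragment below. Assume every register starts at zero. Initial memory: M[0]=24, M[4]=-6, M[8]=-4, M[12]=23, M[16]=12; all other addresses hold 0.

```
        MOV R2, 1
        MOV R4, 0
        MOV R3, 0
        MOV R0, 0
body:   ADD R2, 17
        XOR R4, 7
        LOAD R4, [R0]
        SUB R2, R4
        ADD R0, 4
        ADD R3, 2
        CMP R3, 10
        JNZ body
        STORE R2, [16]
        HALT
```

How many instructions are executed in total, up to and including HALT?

46

R2=1
R4=0
R3=0
R0=0
R2=1+17=18
R4=0^7=7
R4=M[0]=24
R2=18-24=-6
R0=0+4=4
R3=0+2=2
CMP R3, 10  (cmp 2,10)
JNZ body: taken
R2=(-6)+17=11
R4=24^7=31
R4=M[4]=-6
R2=11-(-6)=17
R0=4+4=8
R3=2+2=4
CMP R3, 10  (cmp 4,10)
JNZ body: taken
R2=17+17=34
R4=(-6)^7=-3
R4=M[8]=-4
R2=34-(-4)=38
R0=8+4=12
R3=4+2=6
CMP R3, 10  (cmp 6,10)
JNZ body: taken
R2=38+17=55
R4=(-4)^7=-5
R4=M[12]=23
R2=55-23=32
R0=12+4=16
R3=6+2=8
CMP R3, 10  (cmp 8,10)
JNZ body: taken
R2=32+17=49
R4=23^7=16
R4=M[16]=12
R2=49-12=37
R0=16+4=20
R3=8+2=10
CMP R3, 10  (cmp 10,10)
JNZ body: not taken
STORE R2, [16] → M[16]=37
halt.
Total executed instructions: 46.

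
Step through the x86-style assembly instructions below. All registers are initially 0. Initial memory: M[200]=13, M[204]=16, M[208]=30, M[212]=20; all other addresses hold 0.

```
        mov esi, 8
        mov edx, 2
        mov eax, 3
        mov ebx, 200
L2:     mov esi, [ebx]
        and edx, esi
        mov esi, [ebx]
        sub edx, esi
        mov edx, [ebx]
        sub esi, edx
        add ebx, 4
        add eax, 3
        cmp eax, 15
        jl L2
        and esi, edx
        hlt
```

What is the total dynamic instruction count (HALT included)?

mov esi, 8 → esi=8
mov edx, 2 → edx=2
mov eax, 3 → eax=3
mov ebx, 200 → ebx=200
mov esi, [ebx] → esi=M[200]=13
and edx, esi → edx=2&13=0
mov esi, [ebx] → esi=M[200]=13
sub edx, esi → edx=0-13=-13
mov edx, [ebx] → edx=M[200]=13
sub esi, edx → esi=13-13=0
add ebx, 4 → ebx=200+4=204
add eax, 3 → eax=3+3=6
cmp eax, 15  (cmp 6,15)
jl L2: taken
mov esi, [ebx] → esi=M[204]=16
and edx, esi → edx=13&16=0
mov esi, [ebx] → esi=M[204]=16
sub edx, esi → edx=0-16=-16
mov edx, [ebx] → edx=M[204]=16
sub esi, edx → esi=16-16=0
add ebx, 4 → ebx=204+4=208
add eax, 3 → eax=6+3=9
cmp eax, 15  (cmp 9,15)
jl L2: taken
mov esi, [ebx] → esi=M[208]=30
and edx, esi → edx=16&30=16
mov esi, [ebx] → esi=M[208]=30
sub edx, esi → edx=16-30=-14
mov edx, [ebx] → edx=M[208]=30
sub esi, edx → esi=30-30=0
add ebx, 4 → ebx=208+4=212
add eax, 3 → eax=9+3=12
cmp eax, 15  (cmp 12,15)
jl L2: taken
mov esi, [ebx] → esi=M[212]=20
and edx, esi → edx=30&20=20
mov esi, [ebx] → esi=M[212]=20
sub edx, esi → edx=20-20=0
mov edx, [ebx] → edx=M[212]=20
sub esi, edx → esi=20-20=0
add ebx, 4 → ebx=212+4=216
add eax, 3 → eax=12+3=15
cmp eax, 15  (cmp 15,15)
jl L2: not taken
and esi, edx → esi=0&20=0
halt.
Total executed instructions: 46.

46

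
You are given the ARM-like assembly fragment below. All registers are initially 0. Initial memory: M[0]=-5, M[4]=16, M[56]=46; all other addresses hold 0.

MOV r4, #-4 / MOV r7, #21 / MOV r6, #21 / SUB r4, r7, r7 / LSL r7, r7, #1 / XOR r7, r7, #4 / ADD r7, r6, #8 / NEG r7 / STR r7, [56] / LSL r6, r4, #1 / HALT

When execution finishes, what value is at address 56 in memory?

r4=-4
r7=21
r6=21
r4=21-21=0
r7=21<<1=42
r7=42^4=46
r7=21+8=29
r7=-(29)=-29
STR r7, [56] → M[56]=-29
r6=0<<1=0
halt.

-29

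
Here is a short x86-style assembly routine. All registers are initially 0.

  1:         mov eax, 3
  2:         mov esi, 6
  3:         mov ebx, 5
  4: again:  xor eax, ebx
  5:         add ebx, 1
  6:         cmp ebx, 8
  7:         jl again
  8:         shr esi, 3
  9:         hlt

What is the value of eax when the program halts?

7

mov eax, 3 → eax=3
mov esi, 6 → esi=6
mov ebx, 5 → ebx=5
xor eax, ebx → eax=3^5=6
add ebx, 1 → ebx=5+1=6
cmp ebx, 8  (cmp 6,8)
jl again: taken
xor eax, ebx → eax=6^6=0
add ebx, 1 → ebx=6+1=7
cmp ebx, 8  (cmp 7,8)
jl again: taken
xor eax, ebx → eax=0^7=7
add ebx, 1 → ebx=7+1=8
cmp ebx, 8  (cmp 8,8)
jl again: not taken
shr esi, 3 → esi=6>>3=0
halt.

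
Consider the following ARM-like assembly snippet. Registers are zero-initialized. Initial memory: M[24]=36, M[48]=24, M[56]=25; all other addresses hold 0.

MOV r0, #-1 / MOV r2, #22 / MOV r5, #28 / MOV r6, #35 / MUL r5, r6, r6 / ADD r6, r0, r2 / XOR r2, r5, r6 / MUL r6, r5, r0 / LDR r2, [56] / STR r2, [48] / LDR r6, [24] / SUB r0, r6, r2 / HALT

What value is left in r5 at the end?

MOV r0, #-1 → r0=-1
MOV r2, #22 → r2=22
MOV r5, #28 → r5=28
MOV r6, #35 → r6=35
MUL r5, r6, r6 → r5=35*35=1225
ADD r6, r0, r2 → r6=(-1)+22=21
XOR r2, r5, r6 → r2=1225^21=1244
MUL r6, r5, r0 → r6=1225*(-1)=-1225
LDR r2, [56] → r2=M[56]=25
STR r2, [48] → M[48]=25
LDR r6, [24] → r6=M[24]=36
SUB r0, r6, r2 → r0=36-25=11
halt.

1225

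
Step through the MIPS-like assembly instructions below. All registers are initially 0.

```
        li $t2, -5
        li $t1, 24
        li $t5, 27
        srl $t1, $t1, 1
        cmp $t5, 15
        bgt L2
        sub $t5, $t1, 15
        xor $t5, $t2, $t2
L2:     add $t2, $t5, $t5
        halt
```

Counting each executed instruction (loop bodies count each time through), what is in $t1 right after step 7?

$t2=-5
$t1=24
$t5=27
$t1=24>>1=12
cmp $t5, 15  (cmp 27,15)
bgt L2: taken
$t2=27+27=54
After step 7: $t1 = 12.

12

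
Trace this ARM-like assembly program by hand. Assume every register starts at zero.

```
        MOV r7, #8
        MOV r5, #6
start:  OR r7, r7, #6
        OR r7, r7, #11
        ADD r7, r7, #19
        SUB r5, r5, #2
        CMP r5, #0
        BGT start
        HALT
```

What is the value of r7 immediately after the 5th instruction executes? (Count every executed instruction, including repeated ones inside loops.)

34

MOV r7, #8 → r7=8
MOV r5, #6 → r5=6
OR r7, r7, #6 → r7=8|6=14
OR r7, r7, #11 → r7=14|11=15
ADD r7, r7, #19 → r7=15+19=34
After step 5: r7 = 34.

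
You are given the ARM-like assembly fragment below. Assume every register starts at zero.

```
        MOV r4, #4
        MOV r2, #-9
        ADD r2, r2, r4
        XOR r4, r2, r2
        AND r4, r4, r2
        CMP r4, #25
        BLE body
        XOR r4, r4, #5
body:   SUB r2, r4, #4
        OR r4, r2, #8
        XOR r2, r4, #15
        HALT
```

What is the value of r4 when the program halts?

-4

r4=4
r2=-9
r2=(-9)+4=-5
r4=(-5)^(-5)=0
r4=0&(-5)=0
CMP r4, #25  (cmp 0,25)
BLE body: taken
r2=0-4=-4
r4=(-4)|8=-4
r2=(-4)^15=-13
halt.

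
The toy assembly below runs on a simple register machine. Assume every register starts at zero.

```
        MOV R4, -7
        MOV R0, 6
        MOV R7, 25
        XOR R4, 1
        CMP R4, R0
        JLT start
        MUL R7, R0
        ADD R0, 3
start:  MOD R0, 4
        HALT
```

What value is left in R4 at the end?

MOV R4, -7 → R4=-7
MOV R0, 6 → R0=6
MOV R7, 25 → R7=25
XOR R4, 1 → R4=(-7)^1=-8
CMP R4, R0  (cmp -8,6)
JLT start: taken
MOD R0, 4 → R0=6%4=2
halt.

-8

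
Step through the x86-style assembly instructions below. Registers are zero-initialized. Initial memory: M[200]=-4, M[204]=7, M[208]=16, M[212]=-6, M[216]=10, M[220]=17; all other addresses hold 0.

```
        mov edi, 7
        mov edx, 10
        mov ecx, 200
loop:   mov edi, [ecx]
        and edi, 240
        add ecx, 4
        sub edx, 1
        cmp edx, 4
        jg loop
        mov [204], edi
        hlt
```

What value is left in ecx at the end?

224

mov edi, 7 → edi=7
mov edx, 10 → edx=10
mov ecx, 200 → ecx=200
mov edi, [ecx] → edi=M[200]=-4
and edi, 240 → edi=(-4)&240=240
add ecx, 4 → ecx=200+4=204
sub edx, 1 → edx=10-1=9
cmp edx, 4  (cmp 9,4)
jg loop: taken
mov edi, [ecx] → edi=M[204]=7
and edi, 240 → edi=7&240=0
add ecx, 4 → ecx=204+4=208
sub edx, 1 → edx=9-1=8
cmp edx, 4  (cmp 8,4)
jg loop: taken
mov edi, [ecx] → edi=M[208]=16
and edi, 240 → edi=16&240=16
add ecx, 4 → ecx=208+4=212
sub edx, 1 → edx=8-1=7
cmp edx, 4  (cmp 7,4)
jg loop: taken
mov edi, [ecx] → edi=M[212]=-6
and edi, 240 → edi=(-6)&240=240
add ecx, 4 → ecx=212+4=216
sub edx, 1 → edx=7-1=6
cmp edx, 4  (cmp 6,4)
jg loop: taken
mov edi, [ecx] → edi=M[216]=10
and edi, 240 → edi=10&240=0
add ecx, 4 → ecx=216+4=220
sub edx, 1 → edx=6-1=5
cmp edx, 4  (cmp 5,4)
jg loop: taken
mov edi, [ecx] → edi=M[220]=17
and edi, 240 → edi=17&240=16
add ecx, 4 → ecx=220+4=224
sub edx, 1 → edx=5-1=4
cmp edx, 4  (cmp 4,4)
jg loop: not taken
mov [204], edi → M[204]=16
halt.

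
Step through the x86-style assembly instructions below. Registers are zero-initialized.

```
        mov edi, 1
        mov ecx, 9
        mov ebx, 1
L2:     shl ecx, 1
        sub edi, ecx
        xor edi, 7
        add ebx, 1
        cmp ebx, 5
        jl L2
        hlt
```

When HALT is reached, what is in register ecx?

mov edi, 1 → edi=1
mov ecx, 9 → ecx=9
mov ebx, 1 → ebx=1
shl ecx, 1 → ecx=9<<1=18
sub edi, ecx → edi=1-18=-17
xor edi, 7 → edi=(-17)^7=-24
add ebx, 1 → ebx=1+1=2
cmp ebx, 5  (cmp 2,5)
jl L2: taken
shl ecx, 1 → ecx=18<<1=36
sub edi, ecx → edi=(-24)-36=-60
xor edi, 7 → edi=(-60)^7=-61
add ebx, 1 → ebx=2+1=3
cmp ebx, 5  (cmp 3,5)
jl L2: taken
shl ecx, 1 → ecx=36<<1=72
sub edi, ecx → edi=(-61)-72=-133
xor edi, 7 → edi=(-133)^7=-132
add ebx, 1 → ebx=3+1=4
cmp ebx, 5  (cmp 4,5)
jl L2: taken
shl ecx, 1 → ecx=72<<1=144
sub edi, ecx → edi=(-132)-144=-276
xor edi, 7 → edi=(-276)^7=-277
add ebx, 1 → ebx=4+1=5
cmp ebx, 5  (cmp 5,5)
jl L2: not taken
halt.

144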